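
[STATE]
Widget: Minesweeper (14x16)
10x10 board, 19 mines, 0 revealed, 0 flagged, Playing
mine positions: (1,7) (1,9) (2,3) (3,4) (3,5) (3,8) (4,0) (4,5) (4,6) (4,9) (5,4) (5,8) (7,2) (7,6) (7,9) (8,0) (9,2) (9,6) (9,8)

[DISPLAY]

■■■■■■■■■■    
■■■■■■■■■■    
■■■■■■■■■■    
■■■■■■■■■■    
■■■■■■■■■■    
■■■■■■■■■■    
■■■■■■■■■■    
■■■■■■■■■■    
■■■■■■■■■■    
■■■■■■■■■■    
              
              
              
              
              
              


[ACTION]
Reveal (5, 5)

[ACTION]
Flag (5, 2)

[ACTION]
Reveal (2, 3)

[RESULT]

■■■■■■■■■■    
■■■■■■■✹■✹    
■■■✹■■■■■■    
■■■■✹✹■■✹■    
✹■■■■✹✹■■✹    
■■⚑■✹3■■✹■    
■■■■■■■■■■    
■■✹■■■✹■■✹    
✹■■■■■■■■■    
■■✹■■■✹■✹■    
              
              
              
              
              
              


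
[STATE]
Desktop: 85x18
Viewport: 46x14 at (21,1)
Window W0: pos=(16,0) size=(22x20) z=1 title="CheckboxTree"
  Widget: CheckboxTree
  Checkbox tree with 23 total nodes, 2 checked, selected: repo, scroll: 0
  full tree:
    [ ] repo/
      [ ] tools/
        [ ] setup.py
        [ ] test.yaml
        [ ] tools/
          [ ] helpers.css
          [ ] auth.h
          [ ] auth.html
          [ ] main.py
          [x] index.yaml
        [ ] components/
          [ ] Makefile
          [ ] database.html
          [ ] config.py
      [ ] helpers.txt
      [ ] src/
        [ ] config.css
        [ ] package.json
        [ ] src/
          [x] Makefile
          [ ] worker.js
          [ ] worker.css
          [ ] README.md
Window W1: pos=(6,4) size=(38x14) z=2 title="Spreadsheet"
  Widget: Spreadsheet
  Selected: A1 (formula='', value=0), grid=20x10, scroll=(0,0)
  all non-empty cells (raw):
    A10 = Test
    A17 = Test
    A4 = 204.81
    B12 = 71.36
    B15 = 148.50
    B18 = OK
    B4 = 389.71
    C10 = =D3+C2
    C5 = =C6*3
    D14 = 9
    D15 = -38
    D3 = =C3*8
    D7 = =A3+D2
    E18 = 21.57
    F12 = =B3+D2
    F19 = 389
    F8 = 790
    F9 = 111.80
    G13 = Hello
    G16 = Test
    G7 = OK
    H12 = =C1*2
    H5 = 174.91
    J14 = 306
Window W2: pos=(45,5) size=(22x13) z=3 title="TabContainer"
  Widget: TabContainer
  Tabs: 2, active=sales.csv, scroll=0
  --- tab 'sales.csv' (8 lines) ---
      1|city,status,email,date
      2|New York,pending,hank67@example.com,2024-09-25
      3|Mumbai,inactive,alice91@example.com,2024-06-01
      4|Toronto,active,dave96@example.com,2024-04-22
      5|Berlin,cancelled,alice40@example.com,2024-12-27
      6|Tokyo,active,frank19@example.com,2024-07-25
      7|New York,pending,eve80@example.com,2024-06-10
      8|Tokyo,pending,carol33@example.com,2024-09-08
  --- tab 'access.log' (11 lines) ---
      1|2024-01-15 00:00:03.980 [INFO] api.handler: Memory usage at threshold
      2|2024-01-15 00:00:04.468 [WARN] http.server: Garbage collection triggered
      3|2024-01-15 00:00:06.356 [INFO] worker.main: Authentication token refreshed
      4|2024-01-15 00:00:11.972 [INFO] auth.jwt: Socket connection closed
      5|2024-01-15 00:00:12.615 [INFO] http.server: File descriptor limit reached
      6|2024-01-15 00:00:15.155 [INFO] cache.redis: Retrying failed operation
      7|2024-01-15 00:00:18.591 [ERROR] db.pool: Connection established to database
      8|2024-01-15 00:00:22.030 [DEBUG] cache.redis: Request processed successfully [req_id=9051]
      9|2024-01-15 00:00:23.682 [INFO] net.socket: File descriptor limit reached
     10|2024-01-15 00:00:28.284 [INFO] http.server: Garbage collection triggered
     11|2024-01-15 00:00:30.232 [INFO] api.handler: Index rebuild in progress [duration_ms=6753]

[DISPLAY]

ckboxTree       ┃                             
────────────────┨                             
 repo/          ┃                             
━━━━━━━━━━━━━━━━━━━━━━┓                       
                      ┃ ┏━━━━━━━━━━━━━━━━━━━━┓
──────────────────────┨ ┃ TabContainer       ┃
                      ┃ ┠────────────────────┨
 B       C       D    ┃ ┃[sales.csv]│ access.┃
----------------------┃ ┃────────────────────┃
     0       0       0┃ ┃city,status,email,da┃
     0       0       0┃ ┃New York,pending,han┃
     0       0       0┃ ┃Mumbai,inactive,alic┃
389.71       0       0┃ ┃Toronto,active,dave9┃
     0       0       0┃ ┃Berlin,cancelled,ali┃


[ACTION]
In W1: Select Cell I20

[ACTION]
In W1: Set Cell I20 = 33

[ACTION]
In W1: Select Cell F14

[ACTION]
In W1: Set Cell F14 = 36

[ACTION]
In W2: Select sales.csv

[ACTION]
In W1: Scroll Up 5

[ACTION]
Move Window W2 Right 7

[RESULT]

ckboxTree       ┃                             
────────────────┨                             
 repo/          ┃                             
━━━━━━━━━━━━━━━━━━━━━━┓                       
                      ┃        ┏━━━━━━━━━━━━━━
──────────────────────┨        ┃ TabContainer 
                      ┃        ┠──────────────
 B       C       D    ┃        ┃[sales.csv]│ a
----------------------┃        ┃──────────────
     0       0       0┃        ┃city,status,em
     0       0       0┃        ┃New York,pendi
     0       0       0┃        ┃Mumbai,inactiv
389.71       0       0┃        ┃Toronto,active
     0       0       0┃        ┃Berlin,cancell


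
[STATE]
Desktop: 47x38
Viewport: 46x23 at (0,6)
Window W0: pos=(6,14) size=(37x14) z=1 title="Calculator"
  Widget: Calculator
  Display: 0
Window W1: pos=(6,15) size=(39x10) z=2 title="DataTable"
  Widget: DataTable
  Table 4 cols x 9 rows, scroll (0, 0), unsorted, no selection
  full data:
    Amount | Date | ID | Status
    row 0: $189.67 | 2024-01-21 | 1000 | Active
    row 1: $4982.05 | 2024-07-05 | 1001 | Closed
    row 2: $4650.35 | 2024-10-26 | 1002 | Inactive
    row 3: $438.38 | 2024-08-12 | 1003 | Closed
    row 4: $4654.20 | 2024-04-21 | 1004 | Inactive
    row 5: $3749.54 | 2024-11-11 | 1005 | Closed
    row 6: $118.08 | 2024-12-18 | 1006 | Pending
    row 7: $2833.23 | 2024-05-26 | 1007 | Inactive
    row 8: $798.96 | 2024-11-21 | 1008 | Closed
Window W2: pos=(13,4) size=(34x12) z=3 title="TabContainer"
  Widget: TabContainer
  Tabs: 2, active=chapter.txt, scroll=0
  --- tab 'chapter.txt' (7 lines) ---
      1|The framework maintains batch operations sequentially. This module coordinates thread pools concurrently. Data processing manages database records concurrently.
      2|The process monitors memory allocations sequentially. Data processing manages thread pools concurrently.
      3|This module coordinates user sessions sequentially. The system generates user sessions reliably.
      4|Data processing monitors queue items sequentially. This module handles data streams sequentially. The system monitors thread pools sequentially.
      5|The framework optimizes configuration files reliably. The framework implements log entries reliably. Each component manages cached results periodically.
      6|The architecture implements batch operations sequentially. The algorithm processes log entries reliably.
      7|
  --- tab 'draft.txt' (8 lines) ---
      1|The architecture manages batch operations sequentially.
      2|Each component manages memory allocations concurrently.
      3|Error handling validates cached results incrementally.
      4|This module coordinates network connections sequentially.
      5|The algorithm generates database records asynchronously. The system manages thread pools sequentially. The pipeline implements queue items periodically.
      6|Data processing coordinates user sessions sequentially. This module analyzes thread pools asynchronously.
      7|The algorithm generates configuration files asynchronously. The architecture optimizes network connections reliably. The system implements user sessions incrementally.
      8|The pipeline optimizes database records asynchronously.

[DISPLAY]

             ┠────────────────────────────────
             ┃[chapter.txt]│ draft.txt        
             ┃────────────────────────────────
             ┃The framework maintains batch op
             ┃The process monitors memory allo
             ┃This module coordinates user ses
             ┃Data processing monitors queue i
             ┃The framework optimizes configur
      ┏━━━━━━┃The architecture implements batc
      ┏━━━━━━┗━━━━━━━━━━━━━━━━━━━━━━━━━━━━━━━━
      ┃ DataTable                           ┃ 
      ┠─────────────────────────────────────┨ 
      ┃Amount  │Date      │ID  │Status      ┃ 
      ┃────────┼──────────┼────┼────────    ┃ 
      ┃$189.67 │2024-01-21│1000│Active      ┃ 
      ┃$4982.05│2024-07-05│1001│Closed      ┃ 
      ┃$4650.35│2024-10-26│1002│Inactive    ┃ 
      ┃$438.38 │2024-08-12│1003│Closed      ┃ 
      ┗━━━━━━━━━━━━━━━━━━━━━━━━━━━━━━━━━━━━━┛ 
      ┃│ 0 │ . │ = │ + │                  ┃   
      ┃└───┴───┴───┴───┘                  ┃   
      ┗━━━━━━━━━━━━━━━━━━━━━━━━━━━━━━━━━━━┛   
                                              


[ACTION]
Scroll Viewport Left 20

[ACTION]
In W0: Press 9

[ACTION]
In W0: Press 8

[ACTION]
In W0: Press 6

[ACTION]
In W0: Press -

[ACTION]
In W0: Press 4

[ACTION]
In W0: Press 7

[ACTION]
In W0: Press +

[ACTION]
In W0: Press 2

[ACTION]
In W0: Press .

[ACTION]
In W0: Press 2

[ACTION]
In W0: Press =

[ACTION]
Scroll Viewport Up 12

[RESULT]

                                              
                                              
                                              
                                              
             ┏━━━━━━━━━━━━━━━━━━━━━━━━━━━━━━━━
             ┃ TabContainer                   
             ┠────────────────────────────────
             ┃[chapter.txt]│ draft.txt        
             ┃────────────────────────────────
             ┃The framework maintains batch op
             ┃The process monitors memory allo
             ┃This module coordinates user ses
             ┃Data processing monitors queue i
             ┃The framework optimizes configur
      ┏━━━━━━┃The architecture implements batc
      ┏━━━━━━┗━━━━━━━━━━━━━━━━━━━━━━━━━━━━━━━━
      ┃ DataTable                           ┃ 
      ┠─────────────────────────────────────┨ 
      ┃Amount  │Date      │ID  │Status      ┃ 
      ┃────────┼──────────┼────┼────────    ┃ 
      ┃$189.67 │2024-01-21│1000│Active      ┃ 
      ┃$4982.05│2024-07-05│1001│Closed      ┃ 
      ┃$4650.35│2024-10-26│1002│Inactive    ┃ 


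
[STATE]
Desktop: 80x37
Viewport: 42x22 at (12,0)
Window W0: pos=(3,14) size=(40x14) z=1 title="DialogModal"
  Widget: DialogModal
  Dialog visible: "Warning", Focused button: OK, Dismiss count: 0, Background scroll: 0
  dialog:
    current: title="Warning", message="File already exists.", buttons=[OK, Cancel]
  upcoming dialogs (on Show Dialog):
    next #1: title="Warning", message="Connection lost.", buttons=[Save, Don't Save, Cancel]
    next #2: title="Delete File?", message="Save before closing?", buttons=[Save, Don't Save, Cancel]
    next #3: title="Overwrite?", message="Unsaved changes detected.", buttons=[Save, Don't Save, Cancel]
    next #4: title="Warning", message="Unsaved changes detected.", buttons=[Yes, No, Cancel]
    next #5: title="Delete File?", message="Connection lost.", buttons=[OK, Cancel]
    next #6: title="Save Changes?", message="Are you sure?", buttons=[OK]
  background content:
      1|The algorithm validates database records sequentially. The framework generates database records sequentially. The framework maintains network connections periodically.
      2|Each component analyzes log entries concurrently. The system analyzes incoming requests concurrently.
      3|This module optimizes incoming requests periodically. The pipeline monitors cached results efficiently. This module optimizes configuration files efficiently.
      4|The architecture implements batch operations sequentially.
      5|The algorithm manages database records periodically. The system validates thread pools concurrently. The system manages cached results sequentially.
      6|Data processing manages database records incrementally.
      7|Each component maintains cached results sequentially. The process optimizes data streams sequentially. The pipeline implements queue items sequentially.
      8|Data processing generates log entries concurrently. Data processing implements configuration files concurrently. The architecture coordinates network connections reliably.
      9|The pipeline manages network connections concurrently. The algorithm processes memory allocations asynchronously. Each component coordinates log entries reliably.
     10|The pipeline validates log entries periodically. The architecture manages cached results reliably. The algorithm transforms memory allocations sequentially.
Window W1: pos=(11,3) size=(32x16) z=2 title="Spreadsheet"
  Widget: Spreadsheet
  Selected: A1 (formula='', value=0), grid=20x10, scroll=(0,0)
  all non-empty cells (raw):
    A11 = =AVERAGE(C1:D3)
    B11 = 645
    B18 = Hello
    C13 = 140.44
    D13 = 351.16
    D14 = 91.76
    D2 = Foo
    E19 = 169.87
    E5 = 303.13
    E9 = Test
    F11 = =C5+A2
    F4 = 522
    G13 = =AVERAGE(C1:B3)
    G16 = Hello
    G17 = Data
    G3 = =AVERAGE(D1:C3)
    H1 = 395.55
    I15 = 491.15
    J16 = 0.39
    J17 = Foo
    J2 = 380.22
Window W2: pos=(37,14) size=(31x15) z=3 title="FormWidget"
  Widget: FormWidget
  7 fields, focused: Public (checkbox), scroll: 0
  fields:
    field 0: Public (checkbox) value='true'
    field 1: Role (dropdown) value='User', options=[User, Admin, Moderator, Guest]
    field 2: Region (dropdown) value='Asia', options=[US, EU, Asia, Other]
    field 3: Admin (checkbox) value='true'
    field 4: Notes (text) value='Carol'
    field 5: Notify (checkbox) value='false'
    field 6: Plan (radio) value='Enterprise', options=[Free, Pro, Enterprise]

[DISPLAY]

                                          
                                          
                                          
━━━━━━━━━━━━━━━━━━━━━━━━━━━━━━┓           
 Spreadsheet                  ┃           
──────────────────────────────┨           
A1:                           ┃           
       A       B       C      ┃           
------------------------------┃           
  1      [0]       0       0  ┃           
  2        0       0       0Fo┃           
  3        0       0       0  ┃           
  4        0       0       0  ┃           
  5        0       0       0  ┃           
  6        0       0     ┏━━━━━━━━━━━━━━━━
  7        0       0     ┃ FormWidget     
  8        0       0     ┠────────────────
  9        0       0     ┃> Public:     [x
━━━━━━━━━━━━━━━━━━━━━━━━━┃  Role:       [U
──────────────────────┐re┃  Region:     [A
       Warning        │ch┃  Admin:      [x
 File already exists. │re┃  Notes:      [C


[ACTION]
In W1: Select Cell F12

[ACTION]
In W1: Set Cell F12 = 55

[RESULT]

                                          
                                          
                                          
━━━━━━━━━━━━━━━━━━━━━━━━━━━━━━┓           
 Spreadsheet                  ┃           
──────────────────────────────┨           
F12: 55                       ┃           
       A       B       C      ┃           
------------------------------┃           
  1        0       0       0  ┃           
  2        0       0       0Fo┃           
  3        0       0       0  ┃           
  4        0       0       0  ┃           
  5        0       0       0  ┃           
  6        0       0     ┏━━━━━━━━━━━━━━━━
  7        0       0     ┃ FormWidget     
  8        0       0     ┠────────────────
  9        0       0     ┃> Public:     [x
━━━━━━━━━━━━━━━━━━━━━━━━━┃  Role:       [U
──────────────────────┐re┃  Region:     [A
       Warning        │ch┃  Admin:      [x
 File already exists. │re┃  Notes:      [C


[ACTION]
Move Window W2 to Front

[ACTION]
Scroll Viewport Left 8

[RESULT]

                                          
                                          
                                          
       ┏━━━━━━━━━━━━━━━━━━━━━━━━━━━━━━┓   
       ┃ Spreadsheet                  ┃   
       ┠──────────────────────────────┨   
       ┃F12: 55                       ┃   
       ┃       A       B       C      ┃   
       ┃------------------------------┃   
       ┃  1        0       0       0  ┃   
       ┃  2        0       0       0Fo┃   
       ┃  3        0       0       0  ┃   
       ┃  4        0       0       0  ┃   
       ┃  5        0       0       0  ┃   
━━━━━━━┃  6        0       0     ┏━━━━━━━━
 Dialog┃  7        0       0     ┃ FormWid
───────┃  8        0       0     ┠────────
The alg┃  9        0       0     ┃> Public
Each co┗━━━━━━━━━━━━━━━━━━━━━━━━━┃  Role: 
This mo┌──────────────────────┐re┃  Region
The arc│       Warning        │ch┃  Admin:
The alg│ File already exists. │re┃  Notes:


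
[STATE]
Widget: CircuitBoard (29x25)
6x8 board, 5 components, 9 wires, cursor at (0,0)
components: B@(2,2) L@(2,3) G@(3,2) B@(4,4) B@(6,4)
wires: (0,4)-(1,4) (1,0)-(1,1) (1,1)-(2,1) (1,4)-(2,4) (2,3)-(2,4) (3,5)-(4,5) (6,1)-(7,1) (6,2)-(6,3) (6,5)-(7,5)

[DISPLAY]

   0 1 2 3 4 5               
0  [.]              ·        
                    │        
1   · ─ ·           ·        
        │           │        
2       ·   B   L ─ ·        
                             
3           G           ·    
                        │    
4                   B   ·    
                             
5                            
                             
6       ·   · ─ ·   B   ·    
        │               │    
7       ·               ·    
Cursor: (0,0)                
                             
                             
                             
                             
                             
                             
                             
                             


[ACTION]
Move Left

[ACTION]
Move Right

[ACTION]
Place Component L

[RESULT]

   0 1 2 3 4 5               
0      [L]          ·        
                    │        
1   · ─ ·           ·        
        │           │        
2       ·   B   L ─ ·        
                             
3           G           ·    
                        │    
4                   B   ·    
                             
5                            
                             
6       ·   · ─ ·   B   ·    
        │               │    
7       ·               ·    
Cursor: (0,1)                
                             
                             
                             
                             
                             
                             
                             
                             


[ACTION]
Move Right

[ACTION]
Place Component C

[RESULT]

   0 1 2 3 4 5               
0       L  [C]      ·        
                    │        
1   · ─ ·           ·        
        │           │        
2       ·   B   L ─ ·        
                             
3           G           ·    
                        │    
4                   B   ·    
                             
5                            
                             
6       ·   · ─ ·   B   ·    
        │               │    
7       ·               ·    
Cursor: (0,2)                
                             
                             
                             
                             
                             
                             
                             
                             


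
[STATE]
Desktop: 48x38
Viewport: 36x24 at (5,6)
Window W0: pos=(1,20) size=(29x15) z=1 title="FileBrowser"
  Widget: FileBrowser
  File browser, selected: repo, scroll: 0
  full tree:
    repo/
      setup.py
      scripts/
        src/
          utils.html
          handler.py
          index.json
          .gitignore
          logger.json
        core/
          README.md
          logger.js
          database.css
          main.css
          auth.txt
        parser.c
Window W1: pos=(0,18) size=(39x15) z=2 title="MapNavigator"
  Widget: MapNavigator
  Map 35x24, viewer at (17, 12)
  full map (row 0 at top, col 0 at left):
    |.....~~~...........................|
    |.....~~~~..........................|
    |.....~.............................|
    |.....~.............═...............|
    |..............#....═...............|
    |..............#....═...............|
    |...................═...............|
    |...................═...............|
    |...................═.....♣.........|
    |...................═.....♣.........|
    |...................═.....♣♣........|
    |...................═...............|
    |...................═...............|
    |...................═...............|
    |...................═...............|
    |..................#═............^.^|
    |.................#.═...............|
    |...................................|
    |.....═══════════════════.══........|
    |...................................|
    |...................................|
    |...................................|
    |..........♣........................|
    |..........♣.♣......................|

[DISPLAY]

                                    
                                    
                                    
                                    
                                    
                                    
                                    
                                    
                                    
                                    
                                    
                                    
━━━━━━━━━━━━━━━━━━━━━━━━━━━━━━━━━┓  
Navigator                        ┃  
─────────────────────────────────┨  
................═............... ┃  
................═.....♣......... ┃  
................═.....♣......... ┃  
................═.....♣♣........ ┃  
................═............... ┃  
..............@.═............... ┃  
................═............... ┃  
................═............... ┃  
...............#═............^.^ ┃  


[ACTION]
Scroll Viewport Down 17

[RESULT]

                                    
                                    
                                    
                                    
━━━━━━━━━━━━━━━━━━━━━━━━━━━━━━━━━┓  
Navigator                        ┃  
─────────────────────────────────┨  
................═............... ┃  
................═.....♣......... ┃  
................═.....♣......... ┃  
................═.....♣♣........ ┃  
................═............... ┃  
..............@.═............... ┃  
................═............... ┃  
................═............... ┃  
...............#═............^.^ ┃  
..............#.═............... ┃  
................................ ┃  
━━━━━━━━━━━━━━━━━━━━━━━━━━━━━━━━━┛  
                        ┃           
━━━━━━━━━━━━━━━━━━━━━━━━┛           
                                    
                                    
                                    


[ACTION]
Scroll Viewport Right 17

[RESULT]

                                    
                                    
                                    
                                    
━━━━━━━━━━━━━━━━━━━━━━━━━━┓         
or                        ┃         
──────────────────────────┨         
.........═............... ┃         
.........═.....♣......... ┃         
.........═.....♣......... ┃         
.........═.....♣♣........ ┃         
.........═............... ┃         
.......@.═............... ┃         
.........═............... ┃         
.........═............... ┃         
........#═............^.^ ┃         
.......#.═............... ┃         
......................... ┃         
━━━━━━━━━━━━━━━━━━━━━━━━━━┛         
                 ┃                  
━━━━━━━━━━━━━━━━━┛                  
                                    
                                    
                                    


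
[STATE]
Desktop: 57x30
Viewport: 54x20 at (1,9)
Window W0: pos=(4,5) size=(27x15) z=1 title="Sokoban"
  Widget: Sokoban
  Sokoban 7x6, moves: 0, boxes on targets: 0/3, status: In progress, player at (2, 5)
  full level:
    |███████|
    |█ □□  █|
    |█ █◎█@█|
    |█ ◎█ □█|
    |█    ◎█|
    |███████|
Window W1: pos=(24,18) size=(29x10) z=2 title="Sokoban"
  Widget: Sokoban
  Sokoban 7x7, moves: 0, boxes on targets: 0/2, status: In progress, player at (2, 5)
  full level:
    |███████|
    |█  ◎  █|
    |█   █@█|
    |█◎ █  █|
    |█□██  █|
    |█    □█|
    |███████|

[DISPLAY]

   ┃█ □□  █                  ┃                        
   ┃█ █◎█@█                  ┃                        
   ┃█ ◎█ □█                  ┃                        
   ┃█    ◎█                  ┃                        
   ┃███████                  ┃                        
   ┃Moves: 0  0/3            ┃                        
   ┃                         ┃                        
   ┃                         ┃                        
   ┃                         ┃                        
   ┃                   ┏━━━━━━━━━━━━━━━━━━━━━━━━━━━┓  
   ┗━━━━━━━━━━━━━━━━━━━┃ Sokoban                   ┃  
                       ┠───────────────────────────┨  
                       ┃███████                    ┃  
                       ┃█  ◎  █                    ┃  
                       ┃█   █@█                    ┃  
                       ┃█◎ █  █                    ┃  
                       ┃█□██  █                    ┃  
                       ┃█    □█                    ┃  
                       ┗━━━━━━━━━━━━━━━━━━━━━━━━━━━┛  
                                                      


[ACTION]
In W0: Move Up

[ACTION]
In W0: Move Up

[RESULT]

   ┃█ □□ @█                  ┃                        
   ┃█ █◎█ █                  ┃                        
   ┃█ ◎█ □█                  ┃                        
   ┃█    ◎█                  ┃                        
   ┃███████                  ┃                        
   ┃Moves: 1  0/3            ┃                        
   ┃                         ┃                        
   ┃                         ┃                        
   ┃                         ┃                        
   ┃                   ┏━━━━━━━━━━━━━━━━━━━━━━━━━━━┓  
   ┗━━━━━━━━━━━━━━━━━━━┃ Sokoban                   ┃  
                       ┠───────────────────────────┨  
                       ┃███████                    ┃  
                       ┃█  ◎  █                    ┃  
                       ┃█   █@█                    ┃  
                       ┃█◎ █  █                    ┃  
                       ┃█□██  █                    ┃  
                       ┃█    □█                    ┃  
                       ┗━━━━━━━━━━━━━━━━━━━━━━━━━━━┛  
                                                      


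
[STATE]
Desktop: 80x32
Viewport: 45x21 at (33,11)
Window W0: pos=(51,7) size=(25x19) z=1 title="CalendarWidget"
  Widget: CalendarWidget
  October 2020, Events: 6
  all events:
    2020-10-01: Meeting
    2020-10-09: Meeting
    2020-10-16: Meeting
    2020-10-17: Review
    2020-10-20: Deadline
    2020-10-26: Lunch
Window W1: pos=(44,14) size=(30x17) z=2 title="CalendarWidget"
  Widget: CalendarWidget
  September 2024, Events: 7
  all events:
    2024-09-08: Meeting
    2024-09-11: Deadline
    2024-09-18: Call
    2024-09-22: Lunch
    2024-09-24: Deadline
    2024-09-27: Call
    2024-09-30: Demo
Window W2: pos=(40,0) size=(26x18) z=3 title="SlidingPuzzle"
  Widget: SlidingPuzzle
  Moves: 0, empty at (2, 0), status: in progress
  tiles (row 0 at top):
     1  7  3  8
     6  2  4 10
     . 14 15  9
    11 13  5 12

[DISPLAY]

       ┃└────┴────┴────┴────┘   ┃ Sa Su   ┃  
       ┃Moves: 0                ┃2  3  4  ┃  
       ┃                        ┃* 10 11  ┃  
       ┃                        ┃━━━━━━━┓ ┃  
       ┃                        ┃       ┃ ┃  
       ┃                        ┃───────┨ ┃  
       ┗━━━━━━━━━━━━━━━━━━━━━━━━┛       ┃ ┃  
           ┃Mo Tu We Th Fr Sa Su        ┃ ┃  
           ┃                   1        ┃ ┃  
           ┃ 2  3  4  5  6  7  8*       ┃ ┃  
           ┃ 9 10 11* 12 13 14 15       ┃ ┃  
           ┃16 17 18* 19 20 21 22*      ┃ ┃  
           ┃23 24* 25 26 27* 28 29      ┃ ┃  
           ┃30*                         ┃ ┃  
           ┃                            ┃━┛  
           ┃                            ┃    
           ┃                            ┃    
           ┃                            ┃    
           ┃                            ┃    
           ┗━━━━━━━━━━━━━━━━━━━━━━━━━━━━┛    
                                             


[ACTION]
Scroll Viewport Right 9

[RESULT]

     ┃└────┴────┴────┴────┘   ┃ Sa Su   ┃    
     ┃Moves: 0                ┃2  3  4  ┃    
     ┃                        ┃* 10 11  ┃    
     ┃                        ┃━━━━━━━┓ ┃    
     ┃                        ┃       ┃ ┃    
     ┃                        ┃───────┨ ┃    
     ┗━━━━━━━━━━━━━━━━━━━━━━━━┛       ┃ ┃    
         ┃Mo Tu We Th Fr Sa Su        ┃ ┃    
         ┃                   1        ┃ ┃    
         ┃ 2  3  4  5  6  7  8*       ┃ ┃    
         ┃ 9 10 11* 12 13 14 15       ┃ ┃    
         ┃16 17 18* 19 20 21 22*      ┃ ┃    
         ┃23 24* 25 26 27* 28 29      ┃ ┃    
         ┃30*                         ┃ ┃    
         ┃                            ┃━┛    
         ┃                            ┃      
         ┃                            ┃      
         ┃                            ┃      
         ┃                            ┃      
         ┗━━━━━━━━━━━━━━━━━━━━━━━━━━━━┛      
                                             


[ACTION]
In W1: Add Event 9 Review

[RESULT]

     ┃└────┴────┴────┴────┘   ┃ Sa Su   ┃    
     ┃Moves: 0                ┃2  3  4  ┃    
     ┃                        ┃* 10 11  ┃    
     ┃                        ┃━━━━━━━┓ ┃    
     ┃                        ┃       ┃ ┃    
     ┃                        ┃───────┨ ┃    
     ┗━━━━━━━━━━━━━━━━━━━━━━━━┛       ┃ ┃    
         ┃Mo Tu We Th Fr Sa Su        ┃ ┃    
         ┃                   1        ┃ ┃    
         ┃ 2  3  4  5  6  7  8*       ┃ ┃    
         ┃ 9* 10 11* 12 13 14 15      ┃ ┃    
         ┃16 17 18* 19 20 21 22*      ┃ ┃    
         ┃23 24* 25 26 27* 28 29      ┃ ┃    
         ┃30*                         ┃ ┃    
         ┃                            ┃━┛    
         ┃                            ┃      
         ┃                            ┃      
         ┃                            ┃      
         ┃                            ┃      
         ┗━━━━━━━━━━━━━━━━━━━━━━━━━━━━┛      
                                             


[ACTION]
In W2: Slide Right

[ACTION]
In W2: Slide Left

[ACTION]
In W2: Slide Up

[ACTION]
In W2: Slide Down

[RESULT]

     ┃└────┴────┴────┴────┘   ┃ Sa Su   ┃    
     ┃Moves: 3                ┃2  3  4  ┃    
     ┃                        ┃* 10 11  ┃    
     ┃                        ┃━━━━━━━┓ ┃    
     ┃                        ┃       ┃ ┃    
     ┃                        ┃───────┨ ┃    
     ┗━━━━━━━━━━━━━━━━━━━━━━━━┛       ┃ ┃    
         ┃Mo Tu We Th Fr Sa Su        ┃ ┃    
         ┃                   1        ┃ ┃    
         ┃ 2  3  4  5  6  7  8*       ┃ ┃    
         ┃ 9* 10 11* 12 13 14 15      ┃ ┃    
         ┃16 17 18* 19 20 21 22*      ┃ ┃    
         ┃23 24* 25 26 27* 28 29      ┃ ┃    
         ┃30*                         ┃ ┃    
         ┃                            ┃━┛    
         ┃                            ┃      
         ┃                            ┃      
         ┃                            ┃      
         ┃                            ┃      
         ┗━━━━━━━━━━━━━━━━━━━━━━━━━━━━┛      
                                             


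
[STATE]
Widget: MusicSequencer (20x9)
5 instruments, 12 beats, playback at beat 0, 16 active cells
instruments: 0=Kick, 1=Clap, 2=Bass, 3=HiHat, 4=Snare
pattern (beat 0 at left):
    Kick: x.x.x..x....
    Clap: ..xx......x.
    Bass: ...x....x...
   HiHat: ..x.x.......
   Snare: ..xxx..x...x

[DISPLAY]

      ▼12345678901  
  Kick█·█·█··█····  
  Clap··██······█·  
  Bass···█····█···  
 HiHat··█·█·······  
 Snare··███··█···█  
                    
                    
                    


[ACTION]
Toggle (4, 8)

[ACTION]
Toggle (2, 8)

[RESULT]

      ▼12345678901  
  Kick█·█·█··█····  
  Clap··██······█·  
  Bass···█········  
 HiHat··█·█·······  
 Snare··███··██··█  
                    
                    
                    


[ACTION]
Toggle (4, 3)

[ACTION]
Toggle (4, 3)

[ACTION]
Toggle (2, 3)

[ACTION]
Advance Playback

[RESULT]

      0▼2345678901  
  Kick█·█·█··█····  
  Clap··██······█·  
  Bass············  
 HiHat··█·█·······  
 Snare··███··██··█  
                    
                    
                    


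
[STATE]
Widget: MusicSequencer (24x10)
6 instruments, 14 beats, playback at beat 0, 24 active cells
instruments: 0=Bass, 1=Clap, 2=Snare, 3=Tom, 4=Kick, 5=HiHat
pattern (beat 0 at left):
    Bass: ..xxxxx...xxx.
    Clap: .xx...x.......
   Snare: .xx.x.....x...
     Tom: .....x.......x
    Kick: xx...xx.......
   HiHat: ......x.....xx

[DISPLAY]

      ▼1234567890123    
  Bass··█████···███·    
  Clap·██···█·······    
 Snare·██·█·····█···    
   Tom·····█·······█    
  Kick██···██·······    
 HiHat······█·····██    
                        
                        
                        


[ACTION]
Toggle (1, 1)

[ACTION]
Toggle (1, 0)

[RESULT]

      ▼1234567890123    
  Bass··█████···███·    
  Clap█·█···█·······    
 Snare·██·█·····█···    
   Tom·····█·······█    
  Kick██···██·······    
 HiHat······█·····██    
                        
                        
                        


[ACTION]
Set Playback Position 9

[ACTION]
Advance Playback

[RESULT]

      0123456789▼123    
  Bass··█████···███·    
  Clap█·█···█·······    
 Snare·██·█·····█···    
   Tom·····█·······█    
  Kick██···██·······    
 HiHat······█·····██    
                        
                        
                        


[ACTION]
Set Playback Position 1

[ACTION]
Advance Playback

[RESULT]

      01▼34567890123    
  Bass··█████···███·    
  Clap█·█···█·······    
 Snare·██·█·····█···    
   Tom·····█·······█    
  Kick██···██·······    
 HiHat······█·····██    
                        
                        
                        
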